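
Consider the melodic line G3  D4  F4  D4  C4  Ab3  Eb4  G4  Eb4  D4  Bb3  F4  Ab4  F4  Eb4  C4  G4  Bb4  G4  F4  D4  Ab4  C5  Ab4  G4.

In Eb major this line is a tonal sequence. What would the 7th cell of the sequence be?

Unit = 5 notes; the statements start on G3, Ab3, Bb3, C4, D4, moving up a 2nd each time.
Extending up a 2nd: Eb4 → F4.
So cell 7 is F4 C5 Eb5 C5 Bb4.

F4 C5 Eb5 C5 Bb4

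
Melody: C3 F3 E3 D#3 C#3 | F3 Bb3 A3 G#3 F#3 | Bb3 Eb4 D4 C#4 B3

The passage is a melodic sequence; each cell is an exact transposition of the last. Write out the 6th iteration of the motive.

Db5 Gb5 F5 E5 D5

The 5-note cells begin on C3, F3, Bb3 — each up a 4th from the last.
Extending up a 4th: Eb4 → Ab4 → Db5.
So cell 6 is Db5 Gb5 F5 E5 D5.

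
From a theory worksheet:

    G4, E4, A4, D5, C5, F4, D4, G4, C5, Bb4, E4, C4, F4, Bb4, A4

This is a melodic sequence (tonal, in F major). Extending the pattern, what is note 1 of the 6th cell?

With 5-note cells, note 1 of each statement runs G4, F4, E4.
Each moves down a 2nd. Continuing: D4 → C4 → Bb3.

Bb3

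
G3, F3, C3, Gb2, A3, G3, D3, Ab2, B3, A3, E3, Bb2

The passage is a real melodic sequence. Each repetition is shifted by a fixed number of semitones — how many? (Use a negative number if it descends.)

2

Unit = 4 notes; the statements start on G3, A3, B3, moving up a 2nd each time.
G3 to A3 spans +2 semitones.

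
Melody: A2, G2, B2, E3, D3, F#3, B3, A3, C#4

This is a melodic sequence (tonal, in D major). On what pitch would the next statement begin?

With a 3-note motive the entries are A2, E3, B3, each up a 5th from the previous.
The next head, up a 5th from B3, is F#4.

F#4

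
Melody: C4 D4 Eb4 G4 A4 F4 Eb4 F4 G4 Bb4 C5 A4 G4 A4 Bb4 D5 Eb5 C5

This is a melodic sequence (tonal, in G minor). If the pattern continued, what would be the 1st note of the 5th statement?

The unit is 6 notes. Position-1 pitches of the 3 shown cells: C4, Eb4, G4.
Carrying that up a 3rd forward: Bb4 → D5.

D5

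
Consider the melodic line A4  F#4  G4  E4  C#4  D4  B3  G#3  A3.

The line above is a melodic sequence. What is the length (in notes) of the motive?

9 notes total. Splitting into 3 groups of 3:
A4 F#4 G4 | E4 C#4 D4 | B3 G#3 A3
Each cell is the previous one down a 4th — so the unit is 3 notes.

3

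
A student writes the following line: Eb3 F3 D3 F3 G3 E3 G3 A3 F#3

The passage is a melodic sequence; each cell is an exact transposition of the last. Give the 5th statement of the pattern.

B3 C#4 A#3

Taking 3-note groups, the heads are Eb3, F3, G3: the pattern moves up a 2nd.
Continuing the starts: A3 → B3.
From B3 the exact shape gives B3 C#4 A#3.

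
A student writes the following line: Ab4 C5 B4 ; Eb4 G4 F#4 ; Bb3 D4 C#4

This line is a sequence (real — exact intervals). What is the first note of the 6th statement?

G2

Unit = 3 notes; the statements start on Ab4, Eb4, Bb3, moving down a 4th each time.
Extending the heads down a 4th: F3 → C3 → G2.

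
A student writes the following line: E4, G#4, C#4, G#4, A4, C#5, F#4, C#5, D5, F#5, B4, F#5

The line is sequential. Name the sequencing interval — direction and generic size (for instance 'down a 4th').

The 4-note cells begin on E4, A4, D5 — each up a 4th from the last.
E4 to A4 is up a 4th.

up a 4th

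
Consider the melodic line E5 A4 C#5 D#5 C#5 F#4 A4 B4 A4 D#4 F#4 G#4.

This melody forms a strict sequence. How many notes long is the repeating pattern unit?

4

There are 12 notes; a 4-note unit gives 3 cells:
E5 A4 C#5 D#5 | C#5 F#4 A4 B4 | A4 D#4 F#4 G#4
Every group is a transposition down a 3rd of the one before; no shorter unit works.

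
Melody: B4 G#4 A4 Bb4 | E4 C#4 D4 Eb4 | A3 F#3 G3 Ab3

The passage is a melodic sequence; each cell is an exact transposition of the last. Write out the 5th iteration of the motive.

With a 4-note motive the entries are B4, E4, A3, each down a 5th from the previous.
Continuing the starts: D3 → G2.
Statement 5 starts on G2 and keeps the same exact contour: G2 E2 F2 Gb2.

G2 E2 F2 Gb2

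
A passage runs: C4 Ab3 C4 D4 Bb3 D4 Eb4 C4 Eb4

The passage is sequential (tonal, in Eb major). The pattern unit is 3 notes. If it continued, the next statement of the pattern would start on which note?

Unit = 3 notes; the statements start on C4, D4, Eb4, moving up a 2nd each time.
One more step up a 2nd gives F4.

F4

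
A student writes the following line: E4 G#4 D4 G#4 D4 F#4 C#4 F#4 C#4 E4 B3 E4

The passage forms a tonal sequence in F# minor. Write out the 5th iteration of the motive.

A3 C#4 G#3 C#4

The 4-note cells begin on E4, D4, C#4 — each down a 2nd from the last.
Continuing the starts: B3 → A3.
From A3 the diatonic shape gives A3 C#4 G#3 C#4.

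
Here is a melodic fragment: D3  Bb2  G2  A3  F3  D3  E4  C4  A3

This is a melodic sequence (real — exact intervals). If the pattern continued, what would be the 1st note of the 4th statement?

B4

Grouping in 3s, the 1st note of each cell is D3, A3, E4.
One more up a 5th gives B4.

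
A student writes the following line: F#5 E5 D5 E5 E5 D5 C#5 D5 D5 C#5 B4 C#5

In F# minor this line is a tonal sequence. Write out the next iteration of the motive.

The 4-note cells begin on F#5, E5, D5 — each down a 2nd from the last.
From C#5 the diatonic shape gives C#5 B4 A4 B4.

C#5 B4 A4 B4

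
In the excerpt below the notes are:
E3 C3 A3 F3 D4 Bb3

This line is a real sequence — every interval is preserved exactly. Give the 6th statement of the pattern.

F5 Db5

Taking 2-note groups, the heads are E3, A3, D4: the pattern moves up a 4th.
Extending up a 4th: G4 → C5 → F5.
So cell 6 is F5 Db5.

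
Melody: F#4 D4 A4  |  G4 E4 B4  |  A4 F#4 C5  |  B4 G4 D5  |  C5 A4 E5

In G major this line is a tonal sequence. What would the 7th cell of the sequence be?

With a 3-note motive the entries are F#4, G4, A4, B4, C5, each up a 2nd from the previous.
Extending up a 2nd: D5 → E5.
Statement 7 starts on E5 and keeps the same diatonic contour: E5 C5 G5.

E5 C5 G5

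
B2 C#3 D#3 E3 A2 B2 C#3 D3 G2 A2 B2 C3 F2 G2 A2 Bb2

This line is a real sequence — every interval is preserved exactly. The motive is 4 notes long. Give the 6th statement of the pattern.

Db2 Eb2 F2 Gb2

Unit = 4 notes; the statements start on B2, A2, G2, F2, moving down a 2nd each time.
Continuing the starts: Eb2 → Db2.
So cell 6 is Db2 Eb2 F2 Gb2.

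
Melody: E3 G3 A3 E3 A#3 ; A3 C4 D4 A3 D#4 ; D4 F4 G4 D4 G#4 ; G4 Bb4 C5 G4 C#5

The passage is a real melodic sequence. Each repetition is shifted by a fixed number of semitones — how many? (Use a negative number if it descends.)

5

Taking 5-note groups, the heads are E3, A3, D4, G4: the pattern moves up a 4th.
E3 to A3 spans +5 semitones.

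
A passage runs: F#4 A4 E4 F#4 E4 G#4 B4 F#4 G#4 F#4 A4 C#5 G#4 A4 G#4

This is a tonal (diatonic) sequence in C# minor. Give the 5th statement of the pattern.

With a 5-note motive the entries are F#4, G#4, A4, each up a 2nd from the previous.
Carrying on: B4 → C#5.
Statement 5 starts on C#5 and keeps the same diatonic contour: C#5 E5 B4 C#5 B4.

C#5 E5 B4 C#5 B4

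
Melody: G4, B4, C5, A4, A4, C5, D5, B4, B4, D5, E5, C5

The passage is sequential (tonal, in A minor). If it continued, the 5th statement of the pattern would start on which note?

Taking 4-note groups, the heads are G4, A4, B4: the pattern moves up a 2nd.
Extending the heads up a 2nd: C5 → D5.

D5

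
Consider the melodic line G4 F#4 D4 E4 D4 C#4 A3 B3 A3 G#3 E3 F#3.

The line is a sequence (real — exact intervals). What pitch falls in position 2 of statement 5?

A#2

With 4-note cells, note 2 of each statement runs F#4, C#4, G#3.
Carrying that down a 4th forward: D#3 → A#2.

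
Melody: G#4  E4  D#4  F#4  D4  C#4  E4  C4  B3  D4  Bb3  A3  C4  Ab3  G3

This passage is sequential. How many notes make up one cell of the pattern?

3

There are 15 notes; a 3-note unit gives 5 cells:
G#4 E4 D#4 | F#4 D4 C#4 | E4 C4 B3 | D4 Bb3 A3 | C4 Ab3 G3
That's a consistent down a 2nd shift per cell, and no other grouping gives one.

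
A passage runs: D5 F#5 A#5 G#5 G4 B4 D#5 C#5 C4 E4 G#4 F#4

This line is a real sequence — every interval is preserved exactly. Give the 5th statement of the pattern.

Bb2 D3 F#3 E3

The 4-note cells begin on D5, G4, C4 — each down a 5th from the last.
Extending down a 5th: F3 → Bb2.
Statement 5 starts on Bb2 and keeps the same exact contour: Bb2 D3 F#3 E3.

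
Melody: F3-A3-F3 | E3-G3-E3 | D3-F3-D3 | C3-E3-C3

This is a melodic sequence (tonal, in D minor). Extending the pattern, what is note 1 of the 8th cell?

F2

The unit is 3 notes. Position-1 pitches of the 4 shown cells: F3, E3, D3, C3.
Extending down a 2nd: Bb2 → A2 → G2 → F2.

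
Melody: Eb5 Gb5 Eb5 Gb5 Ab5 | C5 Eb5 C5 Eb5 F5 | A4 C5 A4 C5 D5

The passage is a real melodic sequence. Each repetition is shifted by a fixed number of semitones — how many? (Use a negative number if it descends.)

Taking 5-note groups, the heads are Eb5, C5, A4: the pattern moves down a 3rd.
Counting half-steps from Eb5 to C5: -3.

-3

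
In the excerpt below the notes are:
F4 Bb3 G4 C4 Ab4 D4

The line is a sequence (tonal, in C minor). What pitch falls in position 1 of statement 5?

C5

The unit is 2 notes. Position-1 pitches of the 3 shown cells: F4, G4, Ab4.
Each moves up a 2nd. Continuing: Bb4 → C5.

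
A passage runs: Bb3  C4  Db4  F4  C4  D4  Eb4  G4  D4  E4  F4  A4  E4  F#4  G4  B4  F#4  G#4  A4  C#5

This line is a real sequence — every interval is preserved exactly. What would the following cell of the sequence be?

G#4 A#4 B4 D#5

The 4-note cells begin on Bb3, C4, D4, E4, F#4 — each up a 2nd from the last.
So cell 6 is G#4 A#4 B4 D#5.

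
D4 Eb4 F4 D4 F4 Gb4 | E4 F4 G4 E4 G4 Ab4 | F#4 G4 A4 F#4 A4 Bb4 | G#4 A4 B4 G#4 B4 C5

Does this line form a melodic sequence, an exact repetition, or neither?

sequence

Each 6-note cell is the previous one transposed up a 2nd.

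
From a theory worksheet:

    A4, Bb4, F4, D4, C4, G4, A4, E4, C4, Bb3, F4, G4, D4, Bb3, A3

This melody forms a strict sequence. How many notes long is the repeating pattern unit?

There are 15 notes; a 5-note unit gives 3 cells:
A4 Bb4 F4 D4 C4 | G4 A4 E4 C4 Bb3 | F4 G4 D4 Bb3 A3
Every group is a transposition down a 2nd of the one before; no shorter unit works.

5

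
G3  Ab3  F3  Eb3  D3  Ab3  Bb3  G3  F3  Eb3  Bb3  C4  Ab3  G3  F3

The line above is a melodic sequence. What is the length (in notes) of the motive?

5

Try groups of 5 (3 cells in 15 notes):
G3 Ab3 F3 Eb3 D3 | Ab3 Bb3 G3 F3 Eb3 | Bb3 C4 Ab3 G3 F3
That's a consistent up a 2nd shift per cell, and no other grouping gives one.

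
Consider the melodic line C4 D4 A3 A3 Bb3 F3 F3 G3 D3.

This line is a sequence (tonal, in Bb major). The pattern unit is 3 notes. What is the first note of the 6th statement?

G2

Unit = 3 notes; the statements start on C4, A3, F3, moving down a 3rd each time.
Extending the heads down a 3rd: D3 → Bb2 → G2.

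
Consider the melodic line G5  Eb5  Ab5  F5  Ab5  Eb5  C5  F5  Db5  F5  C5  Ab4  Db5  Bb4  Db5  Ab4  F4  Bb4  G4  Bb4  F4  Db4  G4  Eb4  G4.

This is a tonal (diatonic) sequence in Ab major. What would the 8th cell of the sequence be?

The 5-note cells begin on G5, Eb5, C5, Ab4, F4 — each down a 3rd from the last.
Continuing the starts: Db4 → Bb3 → G3.
So cell 8 is G3 Eb3 Ab3 F3 Ab3.

G3 Eb3 Ab3 F3 Ab3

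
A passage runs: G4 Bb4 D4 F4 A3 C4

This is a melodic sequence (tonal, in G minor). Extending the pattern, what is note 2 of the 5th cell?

With 2-note cells, note 2 of each statement runs Bb4, F4, C4.
Carrying that down a 4th forward: G3 → D3.

D3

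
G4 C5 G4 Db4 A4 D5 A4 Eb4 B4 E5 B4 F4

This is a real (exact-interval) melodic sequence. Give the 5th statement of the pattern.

Taking 4-note groups, the heads are G4, A4, B4: the pattern moves up a 2nd.
Carrying on: C#5 → D#5.
So cell 5 is D#5 G#5 D#5 A4.

D#5 G#5 D#5 A4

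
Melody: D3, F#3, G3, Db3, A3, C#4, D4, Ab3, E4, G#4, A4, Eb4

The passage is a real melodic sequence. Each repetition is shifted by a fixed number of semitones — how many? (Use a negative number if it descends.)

Taking 4-note groups, the heads are D3, A3, E4: the pattern moves up a 5th.
Counting half-steps from D3 to A3: 7.

7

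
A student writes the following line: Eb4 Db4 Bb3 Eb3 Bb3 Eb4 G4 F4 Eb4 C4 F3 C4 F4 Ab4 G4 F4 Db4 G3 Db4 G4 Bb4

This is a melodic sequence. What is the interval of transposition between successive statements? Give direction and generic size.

up a 2nd

Taking 7-note groups, the heads are Eb4, F4, G4: the pattern moves up a 2nd.
From Eb4 to F4: up a 2nd.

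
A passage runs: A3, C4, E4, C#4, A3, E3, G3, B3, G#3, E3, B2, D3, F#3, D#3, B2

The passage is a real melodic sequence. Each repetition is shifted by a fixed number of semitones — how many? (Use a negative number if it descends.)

Taking 5-note groups, the heads are A3, E3, B2: the pattern moves down a 4th.
A3→E3 is 52 − 57 = -5 semitones.

-5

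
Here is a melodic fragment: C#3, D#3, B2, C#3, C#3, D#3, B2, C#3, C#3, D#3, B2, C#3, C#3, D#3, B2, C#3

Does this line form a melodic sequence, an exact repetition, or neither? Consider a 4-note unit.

repetition

Each 4-note cell is identical (C#3 D#3 B2 C#3), restated at the same pitch.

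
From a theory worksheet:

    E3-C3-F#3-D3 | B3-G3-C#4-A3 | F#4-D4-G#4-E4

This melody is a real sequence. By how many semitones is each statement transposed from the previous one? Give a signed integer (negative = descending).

Taking 4-note groups, the heads are E3, B3, F#4: the pattern moves up a 5th.
E3→B3 is 59 − 52 = 7 semitones.

7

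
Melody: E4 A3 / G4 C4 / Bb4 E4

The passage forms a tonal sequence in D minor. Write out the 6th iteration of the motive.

The 2-note cells begin on E4, G4, Bb4 — each up a 3rd from the last.
Carrying on: D5 → F5 → A5.
Statement 6 starts on A5 and keeps the same diatonic contour: A5 D5.

A5 D5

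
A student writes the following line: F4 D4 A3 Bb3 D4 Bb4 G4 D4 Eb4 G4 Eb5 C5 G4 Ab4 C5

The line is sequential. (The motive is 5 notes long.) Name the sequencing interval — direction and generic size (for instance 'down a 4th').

up a 4th

Unit = 5 notes; the statements start on F4, Bb4, Eb5, moving up a 4th each time.
From F4 to Bb4: up a 4th.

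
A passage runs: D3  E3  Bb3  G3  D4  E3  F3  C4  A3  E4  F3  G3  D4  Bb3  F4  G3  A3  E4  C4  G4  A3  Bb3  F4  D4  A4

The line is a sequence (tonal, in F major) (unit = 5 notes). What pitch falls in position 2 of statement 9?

With 5-note cells, note 2 of each statement runs E3, F3, G3, A3, Bb3.
Extending up a 2nd: C4 → D4 → E4 → F4.

F4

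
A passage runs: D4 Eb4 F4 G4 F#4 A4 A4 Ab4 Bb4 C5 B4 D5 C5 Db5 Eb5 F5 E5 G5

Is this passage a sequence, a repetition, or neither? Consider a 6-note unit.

neither

Note 1 of cell 2 is A4; if this were a sequence it would be G4. No unit length gives a consistent transposition pattern.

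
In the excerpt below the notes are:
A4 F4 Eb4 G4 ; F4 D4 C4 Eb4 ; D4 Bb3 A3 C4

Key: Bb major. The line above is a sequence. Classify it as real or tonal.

Every note is diatonic to Bb major.
Cell 1 has -4 semitones from note 1 to 2, but cell 2 has -3 — the interval quality changes while the contour stays the same, which is the hallmark of a tonal sequence.

tonal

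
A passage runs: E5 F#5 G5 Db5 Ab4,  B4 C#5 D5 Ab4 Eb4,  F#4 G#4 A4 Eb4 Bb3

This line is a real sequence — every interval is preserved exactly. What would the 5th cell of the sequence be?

Unit = 5 notes; the statements start on E5, B4, F#4, moving down a 4th each time.
Continuing the starts: C#4 → G#3.
From G#3 the exact shape gives G#3 A#3 B3 F3 C3.

G#3 A#3 B3 F3 C3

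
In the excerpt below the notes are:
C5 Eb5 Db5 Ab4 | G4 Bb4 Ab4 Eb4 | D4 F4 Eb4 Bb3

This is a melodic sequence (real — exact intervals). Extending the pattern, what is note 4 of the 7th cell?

Grouping in 4s, the 4th note of each cell is Ab4, Eb4, Bb3.
Carrying that down a 4th forward: F3 → C3 → G2 → D2.

D2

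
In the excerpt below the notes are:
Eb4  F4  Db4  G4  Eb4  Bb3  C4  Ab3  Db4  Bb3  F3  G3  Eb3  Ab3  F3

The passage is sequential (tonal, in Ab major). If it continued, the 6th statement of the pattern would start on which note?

Db2

With a 5-note motive the entries are Eb4, Bb3, F3, each down a 4th from the previous.
Extending the heads down a 4th: C3 → G2 → Db2.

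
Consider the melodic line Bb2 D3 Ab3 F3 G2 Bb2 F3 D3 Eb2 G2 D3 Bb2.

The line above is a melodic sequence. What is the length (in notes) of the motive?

12 notes total. Splitting into 3 groups of 4:
Bb2 D3 Ab3 F3 | G2 Bb2 F3 D3 | Eb2 G2 D3 Bb2
Each cell is the previous one down a 3rd — so the unit is 4 notes.

4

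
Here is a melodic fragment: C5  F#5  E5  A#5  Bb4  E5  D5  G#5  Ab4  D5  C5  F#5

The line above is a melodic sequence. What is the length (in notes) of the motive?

12 notes total. Splitting into 3 groups of 4:
C5 F#5 E5 A#5 | Bb4 E5 D5 G#5 | Ab4 D5 C5 F#5
Each cell is the previous one down a 2nd — so the unit is 4 notes.

4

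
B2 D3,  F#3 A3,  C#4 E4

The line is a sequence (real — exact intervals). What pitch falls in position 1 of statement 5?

The unit is 2 notes. Position-1 pitches of the 3 shown cells: B2, F#3, C#4.
Each moves up a 5th. Continuing: G#4 → D#5.

D#5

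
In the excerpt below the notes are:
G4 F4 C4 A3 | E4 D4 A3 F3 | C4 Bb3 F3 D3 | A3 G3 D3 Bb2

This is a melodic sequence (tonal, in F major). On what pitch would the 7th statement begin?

The 4-note cells begin on G4, E4, C4, A3 — each down a 3rd from the last.
Extending the heads down a 3rd: F3 → D3 → Bb2.

Bb2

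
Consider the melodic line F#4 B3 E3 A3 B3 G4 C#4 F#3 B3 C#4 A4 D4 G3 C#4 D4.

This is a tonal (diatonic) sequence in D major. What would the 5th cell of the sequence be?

With a 5-note motive the entries are F#4, G4, A4, each up a 2nd from the previous.
Carrying on: B4 → C#5.
From C#5 the diatonic shape gives C#5 F#4 B3 E4 F#4.

C#5 F#4 B3 E4 F#4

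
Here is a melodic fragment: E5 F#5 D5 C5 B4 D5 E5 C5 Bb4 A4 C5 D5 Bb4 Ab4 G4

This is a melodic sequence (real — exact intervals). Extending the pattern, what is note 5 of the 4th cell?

F4

Grouping in 5s, the 5th note of each cell is B4, A4, G4.
Each moves down a 2nd; the next is F4.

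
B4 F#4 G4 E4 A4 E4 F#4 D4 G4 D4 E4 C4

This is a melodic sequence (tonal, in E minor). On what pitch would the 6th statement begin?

Unit = 4 notes; the statements start on B4, A4, G4, moving down a 2nd each time.
Extending the heads down a 2nd: F#4 → E4 → D4.

D4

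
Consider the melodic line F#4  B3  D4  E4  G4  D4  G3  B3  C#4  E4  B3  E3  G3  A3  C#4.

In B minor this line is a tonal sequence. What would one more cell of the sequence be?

With a 5-note motive the entries are F#4, D4, B3, each down a 3rd from the previous.
Statement 4 starts on G3 and keeps the same diatonic contour: G3 C#3 E3 F#3 A3.

G3 C#3 E3 F#3 A3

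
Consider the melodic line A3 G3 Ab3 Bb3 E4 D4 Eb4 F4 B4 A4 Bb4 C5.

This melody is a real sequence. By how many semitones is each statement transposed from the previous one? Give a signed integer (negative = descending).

Unit = 4 notes; the statements start on A3, E4, B4, moving up a 5th each time.
A3→E4 is 64 − 57 = 7 semitones.

7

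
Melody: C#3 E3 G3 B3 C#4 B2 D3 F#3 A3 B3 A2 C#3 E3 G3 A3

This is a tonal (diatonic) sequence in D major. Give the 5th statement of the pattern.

F#2 A2 C#3 E3 F#3

The 5-note cells begin on C#3, B2, A2 — each down a 2nd from the last.
Carrying on: G2 → F#2.
From F#2 the diatonic shape gives F#2 A2 C#3 E3 F#3.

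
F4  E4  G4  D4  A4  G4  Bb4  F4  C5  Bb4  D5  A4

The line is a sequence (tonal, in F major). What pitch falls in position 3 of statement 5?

A5

Grouping in 4s, the 3rd note of each cell is G4, Bb4, D5.
Each moves up a 3rd. Continuing: F5 → A5.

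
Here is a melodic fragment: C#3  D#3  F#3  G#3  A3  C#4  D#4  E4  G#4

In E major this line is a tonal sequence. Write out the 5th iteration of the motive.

E5 F#5 A5

With a 3-note motive the entries are C#3, G#3, D#4, each up a 5th from the previous.
Continuing the starts: A4 → E5.
So cell 5 is E5 F#5 A5.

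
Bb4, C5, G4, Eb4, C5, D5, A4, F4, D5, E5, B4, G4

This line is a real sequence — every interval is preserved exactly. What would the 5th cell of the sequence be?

F#5 G#5 D#5 B4

The 4-note cells begin on Bb4, C5, D5 — each up a 2nd from the last.
Continuing the starts: E5 → F#5.
Statement 5 starts on F#5 and keeps the same exact contour: F#5 G#5 D#5 B4.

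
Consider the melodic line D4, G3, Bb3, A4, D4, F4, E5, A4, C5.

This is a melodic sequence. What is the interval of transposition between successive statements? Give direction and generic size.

up a 5th

The 3-note cells begin on D4, A4, E5 — each up a 5th from the last.
D4 to A4 is up a 5th.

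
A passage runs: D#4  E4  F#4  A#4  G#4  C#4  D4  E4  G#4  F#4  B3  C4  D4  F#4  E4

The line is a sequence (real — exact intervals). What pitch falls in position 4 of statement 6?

With 5-note cells, note 4 of each statement runs A#4, G#4, F#4.
Carrying that down a 2nd forward: E4 → D4 → C4.

C4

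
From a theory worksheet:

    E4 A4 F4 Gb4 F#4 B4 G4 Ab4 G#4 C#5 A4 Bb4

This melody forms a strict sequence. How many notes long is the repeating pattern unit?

4

There are 12 notes; a 4-note unit gives 3 cells:
E4 A4 F4 Gb4 | F#4 B4 G4 Ab4 | G#4 C#5 A4 Bb4
Each cell is the previous one up a 2nd — so the unit is 4 notes.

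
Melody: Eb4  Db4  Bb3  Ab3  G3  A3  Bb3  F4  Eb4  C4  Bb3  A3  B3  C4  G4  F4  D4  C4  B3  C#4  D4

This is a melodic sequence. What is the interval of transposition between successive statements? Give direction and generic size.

up a 2nd

With a 7-note motive the entries are Eb4, F4, G4, each up a 2nd from the previous.
Eb4 to F4 is up a 2nd.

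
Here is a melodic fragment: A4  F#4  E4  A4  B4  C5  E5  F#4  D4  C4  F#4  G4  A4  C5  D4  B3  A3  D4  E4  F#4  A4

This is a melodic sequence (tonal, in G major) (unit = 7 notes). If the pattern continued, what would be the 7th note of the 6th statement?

B3

The unit is 7 notes. Position-7 pitches of the 3 shown cells: E5, C5, A4.
Each moves down a 3rd. Continuing: F#4 → D4 → B3.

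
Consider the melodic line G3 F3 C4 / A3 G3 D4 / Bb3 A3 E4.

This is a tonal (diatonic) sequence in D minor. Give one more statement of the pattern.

The 3-note cells begin on G3, A3, Bb3 — each up a 2nd from the last.
From C4 the diatonic shape gives C4 Bb3 F4.

C4 Bb3 F4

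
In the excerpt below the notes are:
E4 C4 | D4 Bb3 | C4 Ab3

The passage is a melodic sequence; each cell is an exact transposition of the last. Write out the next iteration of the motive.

Bb3 Gb3

Taking 2-note groups, the heads are E4, D4, C4: the pattern moves down a 2nd.
So cell 4 is Bb3 Gb3.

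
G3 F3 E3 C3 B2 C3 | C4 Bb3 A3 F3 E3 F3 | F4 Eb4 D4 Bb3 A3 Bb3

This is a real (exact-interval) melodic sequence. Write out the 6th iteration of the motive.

Ab5 Gb5 F5 Db5 C5 Db5

The 6-note cells begin on G3, C4, F4 — each up a 4th from the last.
Extending up a 4th: Bb4 → Eb5 → Ab5.
From Ab5 the exact shape gives Ab5 Gb5 F5 Db5 C5 Db5.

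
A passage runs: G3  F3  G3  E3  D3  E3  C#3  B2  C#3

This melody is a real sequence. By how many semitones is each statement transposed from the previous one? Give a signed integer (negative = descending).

The 3-note cells begin on G3, E3, C#3 — each down a 3rd from the last.
G3 to E3 spans -3 semitones.

-3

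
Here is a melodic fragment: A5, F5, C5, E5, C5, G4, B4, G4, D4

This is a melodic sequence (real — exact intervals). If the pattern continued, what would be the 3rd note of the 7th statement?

Grouping in 3s, the 3rd note of each cell is C5, G4, D4.
Carrying that down a 4th forward: A3 → E3 → B2 → F#2.

F#2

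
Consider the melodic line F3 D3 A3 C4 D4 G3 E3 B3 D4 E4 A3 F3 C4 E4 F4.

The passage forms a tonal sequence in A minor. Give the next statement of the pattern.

B3 G3 D4 F4 G4

The 5-note cells begin on F3, G3, A3 — each up a 2nd from the last.
Statement 4 starts on B3 and keeps the same diatonic contour: B3 G3 D4 F4 G4.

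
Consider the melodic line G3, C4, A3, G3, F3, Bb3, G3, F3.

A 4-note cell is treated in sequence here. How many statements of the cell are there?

2

8 notes in groups of 4 gives 8/4 = 2 statements.
Starts: G3, F3 — each down a 2nd.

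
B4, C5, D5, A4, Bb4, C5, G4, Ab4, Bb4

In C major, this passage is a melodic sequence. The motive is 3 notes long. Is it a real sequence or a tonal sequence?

real

Each cell has the same semitone pattern (1, 2) — intervals are preserved exactly.
And Bb4 lies outside C major, so the sequence is real rather than tonal.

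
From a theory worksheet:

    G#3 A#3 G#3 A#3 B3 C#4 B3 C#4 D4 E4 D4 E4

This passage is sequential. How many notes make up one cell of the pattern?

12 notes total. Splitting into 3 groups of 4:
G#3 A#3 G#3 A#3 | B3 C#4 B3 C#4 | D4 E4 D4 E4
Each cell is the previous one up a 3rd — so the unit is 4 notes.

4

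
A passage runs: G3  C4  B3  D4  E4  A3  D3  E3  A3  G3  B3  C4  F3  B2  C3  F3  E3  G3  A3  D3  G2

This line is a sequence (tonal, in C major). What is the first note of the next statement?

The 7-note cells begin on G3, E3, C3 — each down a 3rd from the last.
The next head, down a 3rd from C3, is A2.

A2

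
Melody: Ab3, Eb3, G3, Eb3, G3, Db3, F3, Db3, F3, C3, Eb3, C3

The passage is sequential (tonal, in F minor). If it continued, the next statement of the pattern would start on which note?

Unit = 4 notes; the statements start on Ab3, G3, F3, moving down a 2nd each time.
One more step down a 2nd gives Eb3.

Eb3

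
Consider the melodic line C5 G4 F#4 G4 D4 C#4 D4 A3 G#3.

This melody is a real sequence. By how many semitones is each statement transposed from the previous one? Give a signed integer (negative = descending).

-5

Unit = 3 notes; the statements start on C5, G4, D4, moving down a 4th each time.
Counting half-steps from C5 to G4: -5.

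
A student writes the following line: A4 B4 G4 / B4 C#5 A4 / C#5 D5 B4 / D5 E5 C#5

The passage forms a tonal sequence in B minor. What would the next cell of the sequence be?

E5 F#5 D5

Taking 3-note groups, the heads are A4, B4, C#5, D5: the pattern moves up a 2nd.
Statement 5 starts on E5 and keeps the same diatonic contour: E5 F#5 D5.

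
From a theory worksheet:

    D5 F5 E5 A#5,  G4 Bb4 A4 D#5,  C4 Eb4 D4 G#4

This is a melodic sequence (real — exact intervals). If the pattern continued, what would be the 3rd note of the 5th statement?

The unit is 4 notes. Position-3 pitches of the 3 shown cells: E5, A4, D4.
Extending down a 5th: G3 → C3.

C3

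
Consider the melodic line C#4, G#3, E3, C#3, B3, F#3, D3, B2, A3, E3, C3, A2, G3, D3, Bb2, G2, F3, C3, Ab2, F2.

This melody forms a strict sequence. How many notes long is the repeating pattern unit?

There are 20 notes; a 4-note unit gives 5 cells:
C#4 G#3 E3 C#3 | B3 F#3 D3 B2 | A3 E3 C3 A2 | G3 D3 Bb2 G2 | F3 C3 Ab2 F2
Every group is a transposition down a 2nd of the one before; no shorter unit works.

4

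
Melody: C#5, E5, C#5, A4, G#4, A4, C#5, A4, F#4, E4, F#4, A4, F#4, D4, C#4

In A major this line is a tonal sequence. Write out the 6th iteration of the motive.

With a 5-note motive the entries are C#5, A4, F#4, each down a 3rd from the previous.
Carrying on: D4 → B3 → G#3.
So cell 6 is G#3 B3 G#3 E3 D3.

G#3 B3 G#3 E3 D3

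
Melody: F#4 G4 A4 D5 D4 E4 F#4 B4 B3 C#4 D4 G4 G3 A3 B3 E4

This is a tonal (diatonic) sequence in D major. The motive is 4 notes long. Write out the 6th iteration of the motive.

C#3 D3 E3 A3

Taking 4-note groups, the heads are F#4, D4, B3, G3: the pattern moves down a 3rd.
Continuing the starts: E3 → C#3.
From C#3 the diatonic shape gives C#3 D3 E3 A3.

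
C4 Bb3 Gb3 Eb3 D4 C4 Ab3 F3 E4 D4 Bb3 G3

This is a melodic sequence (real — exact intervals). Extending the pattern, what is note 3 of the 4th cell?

C4

Grouping in 4s, the 3rd note of each cell is Gb3, Ab3, Bb3.
Each moves up a 2nd; the next is C4.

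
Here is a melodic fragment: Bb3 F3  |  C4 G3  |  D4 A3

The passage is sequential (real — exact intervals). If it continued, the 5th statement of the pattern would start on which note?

Taking 2-note groups, the heads are Bb3, C4, D4: the pattern moves up a 2nd.
Extending the heads up a 2nd: E4 → F#4.

F#4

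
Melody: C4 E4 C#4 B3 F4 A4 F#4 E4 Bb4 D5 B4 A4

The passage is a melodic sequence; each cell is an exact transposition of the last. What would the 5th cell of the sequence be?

Ab5 C6 A5 G5

Unit = 4 notes; the statements start on C4, F4, Bb4, moving up a 4th each time.
Carrying on: Eb5 → Ab5.
Statement 5 starts on Ab5 and keeps the same exact contour: Ab5 C6 A5 G5.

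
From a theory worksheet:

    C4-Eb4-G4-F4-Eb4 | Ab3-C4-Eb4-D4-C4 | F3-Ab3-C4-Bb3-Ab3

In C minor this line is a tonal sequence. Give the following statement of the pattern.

D3 F3 Ab3 G3 F3

Unit = 5 notes; the statements start on C4, Ab3, F3, moving down a 3rd each time.
So cell 4 is D3 F3 Ab3 G3 F3.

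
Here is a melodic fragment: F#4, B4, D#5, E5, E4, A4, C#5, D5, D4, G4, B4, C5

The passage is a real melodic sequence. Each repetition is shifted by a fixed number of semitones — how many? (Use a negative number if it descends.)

The 4-note cells begin on F#4, E4, D4 — each down a 2nd from the last.
F#4 to E4 spans -2 semitones.

-2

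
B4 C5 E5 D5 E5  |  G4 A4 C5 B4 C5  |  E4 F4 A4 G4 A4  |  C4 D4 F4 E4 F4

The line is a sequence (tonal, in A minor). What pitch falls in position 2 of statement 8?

Grouping in 5s, the 2nd note of each cell is C5, A4, F4, D4.
Extending down a 3rd: B3 → G3 → E3 → C3.

C3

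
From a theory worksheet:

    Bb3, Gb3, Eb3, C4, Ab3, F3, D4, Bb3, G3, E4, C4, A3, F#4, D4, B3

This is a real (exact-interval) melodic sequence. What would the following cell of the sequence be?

With a 3-note motive the entries are Bb3, C4, D4, E4, F#4, each up a 2nd from the previous.
So cell 6 is G#4 E4 C#4.

G#4 E4 C#4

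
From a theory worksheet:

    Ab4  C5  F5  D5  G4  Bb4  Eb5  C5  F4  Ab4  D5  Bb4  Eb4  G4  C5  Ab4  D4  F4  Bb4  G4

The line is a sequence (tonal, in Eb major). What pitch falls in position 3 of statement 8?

F4

Grouping in 4s, the 3rd note of each cell is F5, Eb5, D5, C5, Bb4.
Extending down a 2nd: Ab4 → G4 → F4.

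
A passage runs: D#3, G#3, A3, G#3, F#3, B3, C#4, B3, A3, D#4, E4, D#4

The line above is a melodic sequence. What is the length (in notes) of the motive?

4

12 notes total. Splitting into 3 groups of 4:
D#3 G#3 A3 G#3 | F#3 B3 C#4 B3 | A3 D#4 E4 D#4
Each cell is the previous one up a 3rd — so the unit is 4 notes.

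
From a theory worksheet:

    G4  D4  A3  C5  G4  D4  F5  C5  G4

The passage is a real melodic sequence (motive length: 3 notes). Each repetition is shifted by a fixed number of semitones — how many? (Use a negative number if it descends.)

The 3-note cells begin on G4, C5, F5 — each up a 4th from the last.
G4→C5 is 72 − 67 = 5 semitones.

5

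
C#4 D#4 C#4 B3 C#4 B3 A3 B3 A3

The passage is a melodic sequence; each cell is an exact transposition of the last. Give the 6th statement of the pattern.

Eb3 F3 Eb3

The 3-note cells begin on C#4, B3, A3 — each down a 2nd from the last.
Carrying on: G3 → F3 → Eb3.
From Eb3 the exact shape gives Eb3 F3 Eb3.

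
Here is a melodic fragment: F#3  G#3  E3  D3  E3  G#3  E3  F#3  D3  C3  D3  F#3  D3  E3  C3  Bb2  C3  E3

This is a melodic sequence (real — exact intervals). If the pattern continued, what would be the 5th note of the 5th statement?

Ab2

With 6-note cells, note 5 of each statement runs E3, D3, C3.
Extending down a 2nd: Bb2 → Ab2.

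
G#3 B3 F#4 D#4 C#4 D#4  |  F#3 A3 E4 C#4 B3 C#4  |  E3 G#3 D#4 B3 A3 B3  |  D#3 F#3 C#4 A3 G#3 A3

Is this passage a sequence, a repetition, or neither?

Each 6-note cell is the previous one transposed down a 2nd.

sequence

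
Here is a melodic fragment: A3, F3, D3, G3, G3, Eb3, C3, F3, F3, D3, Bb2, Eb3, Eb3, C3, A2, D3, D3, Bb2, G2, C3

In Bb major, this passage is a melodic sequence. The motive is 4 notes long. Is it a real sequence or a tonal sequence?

tonal

Every note is diatonic to Bb major.
Cell 1 has -4 semitones from note 1 to 2, but cell 3 has -3 — the interval quality changes while the contour stays the same, which is the hallmark of a tonal sequence.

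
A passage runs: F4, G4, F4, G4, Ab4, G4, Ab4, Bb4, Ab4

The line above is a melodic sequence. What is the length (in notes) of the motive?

3

9 notes total. Splitting into 3 groups of 3:
F4 G4 F4 | G4 Ab4 G4 | Ab4 Bb4 Ab4
Every group is a transposition up a 2nd of the one before; no shorter unit works.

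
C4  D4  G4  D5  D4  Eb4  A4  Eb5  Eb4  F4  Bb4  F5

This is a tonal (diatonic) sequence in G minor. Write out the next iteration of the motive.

Unit = 4 notes; the statements start on C4, D4, Eb4, moving up a 2nd each time.
Statement 4 starts on F4 and keeps the same diatonic contour: F4 G4 C5 G5.

F4 G4 C5 G5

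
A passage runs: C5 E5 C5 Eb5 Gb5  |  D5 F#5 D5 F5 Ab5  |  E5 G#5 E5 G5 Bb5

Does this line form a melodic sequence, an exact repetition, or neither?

sequence

Each 5-note cell is the previous one transposed up a 2nd.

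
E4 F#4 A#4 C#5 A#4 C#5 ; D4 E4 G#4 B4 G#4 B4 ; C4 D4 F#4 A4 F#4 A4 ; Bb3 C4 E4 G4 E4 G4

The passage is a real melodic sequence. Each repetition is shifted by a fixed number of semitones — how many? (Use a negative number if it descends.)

-2

Taking 6-note groups, the heads are E4, D4, C4, Bb3: the pattern moves down a 2nd.
Counting half-steps from E4 to D4: -2.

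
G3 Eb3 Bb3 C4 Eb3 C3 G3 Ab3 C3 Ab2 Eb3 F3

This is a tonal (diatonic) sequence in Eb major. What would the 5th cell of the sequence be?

Unit = 4 notes; the statements start on G3, Eb3, C3, moving down a 3rd each time.
Continuing the starts: Ab2 → F2.
From F2 the diatonic shape gives F2 D2 Ab2 Bb2.

F2 D2 Ab2 Bb2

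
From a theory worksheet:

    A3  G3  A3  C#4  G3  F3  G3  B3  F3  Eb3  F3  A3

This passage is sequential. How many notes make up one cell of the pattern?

12 notes total. Splitting into 3 groups of 4:
A3 G3 A3 C#4 | G3 F3 G3 B3 | F3 Eb3 F3 A3
Each cell is the previous one down a 2nd — so the unit is 4 notes.

4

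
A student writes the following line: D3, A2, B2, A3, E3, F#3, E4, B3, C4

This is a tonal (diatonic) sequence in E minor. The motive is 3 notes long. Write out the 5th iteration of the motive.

F#5 C5 D5

Taking 3-note groups, the heads are D3, A3, E4: the pattern moves up a 5th.
Continuing the starts: B4 → F#5.
Statement 5 starts on F#5 and keeps the same diatonic contour: F#5 C5 D5.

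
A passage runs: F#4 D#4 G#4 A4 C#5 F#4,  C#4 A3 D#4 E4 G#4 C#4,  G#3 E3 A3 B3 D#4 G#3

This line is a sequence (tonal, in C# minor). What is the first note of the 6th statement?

Taking 6-note groups, the heads are F#4, C#4, G#3: the pattern moves down a 4th.
Continuing: D#3 → A2 → E2. Statement 6 starts on E2.

E2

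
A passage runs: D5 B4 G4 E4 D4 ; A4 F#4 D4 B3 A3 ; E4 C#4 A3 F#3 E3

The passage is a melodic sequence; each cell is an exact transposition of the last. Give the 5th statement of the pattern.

Unit = 5 notes; the statements start on D5, A4, E4, moving down a 4th each time.
Carrying on: B3 → F#3.
So cell 5 is F#3 D#3 B2 G#2 F#2.

F#3 D#3 B2 G#2 F#2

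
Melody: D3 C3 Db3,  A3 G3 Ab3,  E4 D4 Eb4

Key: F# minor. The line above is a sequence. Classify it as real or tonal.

Each cell has the same semitone pattern (-2, 1) — intervals are preserved exactly.
And C3 lies outside F# minor, so the sequence is real rather than tonal.

real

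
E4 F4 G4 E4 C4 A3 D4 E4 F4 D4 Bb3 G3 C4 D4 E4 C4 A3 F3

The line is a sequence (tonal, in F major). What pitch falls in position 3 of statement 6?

Bb3

Grouping in 6s, the 3rd note of each cell is G4, F4, E4.
Carrying that down a 2nd forward: D4 → C4 → Bb3.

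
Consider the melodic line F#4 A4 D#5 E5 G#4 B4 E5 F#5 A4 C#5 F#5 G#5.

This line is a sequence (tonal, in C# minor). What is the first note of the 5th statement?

C#5

The 4-note cells begin on F#4, G#4, A4 — each up a 2nd from the last.
Continuing: B4 → C#5. Statement 5 starts on C#5.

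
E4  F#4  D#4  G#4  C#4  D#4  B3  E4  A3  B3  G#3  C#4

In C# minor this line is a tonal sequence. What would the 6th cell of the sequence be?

B2 C#3 A2 D#3

The 4-note cells begin on E4, C#4, A3 — each down a 3rd from the last.
Extending down a 3rd: F#3 → D#3 → B2.
Statement 6 starts on B2 and keeps the same diatonic contour: B2 C#3 A2 D#3.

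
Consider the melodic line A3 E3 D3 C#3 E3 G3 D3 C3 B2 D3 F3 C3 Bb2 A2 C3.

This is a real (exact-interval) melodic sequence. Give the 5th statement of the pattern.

Db3 Ab2 Gb2 F2 Ab2

The 5-note cells begin on A3, G3, F3 — each down a 2nd from the last.
Continuing the starts: Eb3 → Db3.
Statement 5 starts on Db3 and keeps the same exact contour: Db3 Ab2 Gb2 F2 Ab2.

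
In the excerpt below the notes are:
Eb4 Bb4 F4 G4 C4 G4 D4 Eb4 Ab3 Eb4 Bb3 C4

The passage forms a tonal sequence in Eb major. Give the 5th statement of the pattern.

D3 Ab3 Eb3 F3

The 4-note cells begin on Eb4, C4, Ab3 — each down a 3rd from the last.
Extending down a 3rd: F3 → D3.
So cell 5 is D3 Ab3 Eb3 F3.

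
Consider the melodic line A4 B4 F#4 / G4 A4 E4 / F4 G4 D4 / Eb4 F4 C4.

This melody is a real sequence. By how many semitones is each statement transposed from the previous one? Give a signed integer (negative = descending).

The 3-note cells begin on A4, G4, F4, Eb4 — each down a 2nd from the last.
A4 to G4 spans -2 semitones.

-2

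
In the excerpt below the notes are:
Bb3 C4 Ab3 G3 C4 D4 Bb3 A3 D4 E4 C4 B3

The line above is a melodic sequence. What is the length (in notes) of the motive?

12 notes total. Splitting into 3 groups of 4:
Bb3 C4 Ab3 G3 | C4 D4 Bb3 A3 | D4 E4 C4 B3
That's a consistent up a 2nd shift per cell, and no other grouping gives one.

4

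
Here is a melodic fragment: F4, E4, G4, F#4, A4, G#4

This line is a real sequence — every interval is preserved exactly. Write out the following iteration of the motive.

B4 A#4

Unit = 2 notes; the statements start on F4, G4, A4, moving up a 2nd each time.
So cell 4 is B4 A#4.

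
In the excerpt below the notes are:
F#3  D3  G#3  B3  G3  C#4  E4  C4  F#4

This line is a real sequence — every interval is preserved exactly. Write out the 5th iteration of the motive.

D5 Bb4 E5

The 3-note cells begin on F#3, B3, E4 — each up a 4th from the last.
Carrying on: A4 → D5.
So cell 5 is D5 Bb4 E5.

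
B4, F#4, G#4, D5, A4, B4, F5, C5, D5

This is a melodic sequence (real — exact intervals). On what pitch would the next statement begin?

The 3-note cells begin on B4, D5, F5 — each up a 3rd from the last.
The next head, up a 3rd from F5, is Ab5.

Ab5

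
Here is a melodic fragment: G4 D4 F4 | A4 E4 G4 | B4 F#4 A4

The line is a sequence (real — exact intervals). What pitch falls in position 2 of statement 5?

Grouping in 3s, the 2nd note of each cell is D4, E4, F#4.
Extending up a 2nd: G#4 → A#4.

A#4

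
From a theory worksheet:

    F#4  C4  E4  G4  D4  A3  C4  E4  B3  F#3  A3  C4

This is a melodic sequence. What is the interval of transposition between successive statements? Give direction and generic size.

Taking 4-note groups, the heads are F#4, D4, B3: the pattern moves down a 3rd.
From F#4 to D4: down a 3rd.

down a 3rd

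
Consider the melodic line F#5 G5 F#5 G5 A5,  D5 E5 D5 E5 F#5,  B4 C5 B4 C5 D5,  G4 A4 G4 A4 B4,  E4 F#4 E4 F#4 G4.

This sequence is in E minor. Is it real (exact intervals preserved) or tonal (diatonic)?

Every note is diatonic to E minor.
Cell 1 has +1 semitones from note 1 to 2, but cell 2 has +2 — the interval quality changes while the contour stays the same, which is the hallmark of a tonal sequence.

tonal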